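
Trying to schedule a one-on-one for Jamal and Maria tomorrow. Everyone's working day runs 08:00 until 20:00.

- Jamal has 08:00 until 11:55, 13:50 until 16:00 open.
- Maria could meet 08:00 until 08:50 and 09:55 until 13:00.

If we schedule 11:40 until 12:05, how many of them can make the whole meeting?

Maria can make the full 11:40-12:05 slot — that's 1.

1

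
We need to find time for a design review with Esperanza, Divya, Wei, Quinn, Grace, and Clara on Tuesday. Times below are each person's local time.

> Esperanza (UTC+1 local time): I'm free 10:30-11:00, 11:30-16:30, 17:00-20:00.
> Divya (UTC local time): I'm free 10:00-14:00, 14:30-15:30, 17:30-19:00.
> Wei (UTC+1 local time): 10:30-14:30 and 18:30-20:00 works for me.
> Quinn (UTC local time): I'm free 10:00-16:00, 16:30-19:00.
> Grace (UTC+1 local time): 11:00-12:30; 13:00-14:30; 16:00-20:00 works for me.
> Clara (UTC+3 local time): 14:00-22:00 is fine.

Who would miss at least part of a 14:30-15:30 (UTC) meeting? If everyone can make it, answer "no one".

Esperanza in UTC: 09:30-10:00, 10:30-15:30, 16:00-19:00 (subtract 1h to convert from UTC+1).
Divya in UTC: 10:00-14:00, 14:30-15:30, 17:30-19:00.
Wei in UTC: 09:30-13:30, 17:30-19:00 (subtract 1h to convert from UTC+1).
Quinn in UTC: 10:00-16:00, 16:30-19:00.
Grace in UTC: 10:00-11:30, 12:00-13:30, 15:00-19:00 (subtract 1h to convert from UTC+1).
Clara in UTC: 11:00-19:00 (subtract 3h to convert from UTC+3).
Esperanza: free for 14:30-15:30. Divya: free for 14:30-15:30. Wei: not fully free for 14:30-15:30. Quinn: free for 14:30-15:30. Grace: not fully free for 14:30-15:30. Clara: free for 14:30-15:30.

Grace, Wei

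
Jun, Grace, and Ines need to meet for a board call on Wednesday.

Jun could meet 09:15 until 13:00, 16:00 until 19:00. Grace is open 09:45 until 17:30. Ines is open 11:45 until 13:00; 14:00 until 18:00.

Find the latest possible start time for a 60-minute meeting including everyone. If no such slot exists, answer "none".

Jun ∩ Grace: 09:45-13:00, 16:00-17:30.
Jun ∩ Grace ∩ Ines: 11:45-13:00, 16:00-17:30.
So the common availability across everyone is 11:45-13:00, 16:00-17:30.
The last common window of at least 60 minutes is 16:00-17:30; a 60-minute meeting can start as late as 16:30 and still end by 17:30.

16:30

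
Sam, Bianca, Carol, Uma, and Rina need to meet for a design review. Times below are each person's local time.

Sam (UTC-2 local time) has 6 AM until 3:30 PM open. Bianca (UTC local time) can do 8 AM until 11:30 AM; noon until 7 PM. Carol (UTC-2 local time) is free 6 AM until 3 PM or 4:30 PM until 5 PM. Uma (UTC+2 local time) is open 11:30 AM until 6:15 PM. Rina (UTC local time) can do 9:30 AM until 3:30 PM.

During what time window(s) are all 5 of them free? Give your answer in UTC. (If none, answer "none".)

Sam in UTC: 08:00-17:30 (add 2h to convert from UTC-2).
Bianca in UTC: 08:00-11:30, 12:00-19:00.
Carol in UTC: 08:00-17:00, 18:30-19:00 (add 2h to convert from UTC-2).
Uma in UTC: 09:30-16:15 (subtract 2h to convert from UTC+2).
Rina in UTC: 09:30-15:30.
Sam ∩ Bianca: 08:00-11:30, 12:00-17:30.
Sam ∩ Bianca ∩ Carol: 08:00-11:30, 12:00-17:00.
Sam ∩ Bianca ∩ Carol ∩ Uma: 09:30-11:30, 12:00-16:15.
Sam ∩ Bianca ∩ Carol ∩ Uma ∩ Rina: 09:30-11:30, 12:00-15:30.

09:30-11:30, 12:00-15:30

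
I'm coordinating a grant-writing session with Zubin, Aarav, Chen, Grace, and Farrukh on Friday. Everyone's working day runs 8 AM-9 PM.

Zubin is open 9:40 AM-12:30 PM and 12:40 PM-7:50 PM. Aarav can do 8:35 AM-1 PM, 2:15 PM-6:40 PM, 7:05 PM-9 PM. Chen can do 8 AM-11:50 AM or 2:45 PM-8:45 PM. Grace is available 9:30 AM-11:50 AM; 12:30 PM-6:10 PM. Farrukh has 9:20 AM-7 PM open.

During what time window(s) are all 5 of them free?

09:40-11:50, 14:45-18:10

Zubin ∩ Aarav: 09:40-12:30, 12:40-13:00, 14:15-18:40, 19:05-19:50.
Zubin ∩ Aarav ∩ Chen: 09:40-11:50, 14:45-18:40, 19:05-19:50.
Zubin ∩ Aarav ∩ Chen ∩ Grace: 09:40-11:50, 14:45-18:10.
Zubin ∩ Aarav ∩ Chen ∩ Grace ∩ Farrukh: 09:40-11:50, 14:45-18:10.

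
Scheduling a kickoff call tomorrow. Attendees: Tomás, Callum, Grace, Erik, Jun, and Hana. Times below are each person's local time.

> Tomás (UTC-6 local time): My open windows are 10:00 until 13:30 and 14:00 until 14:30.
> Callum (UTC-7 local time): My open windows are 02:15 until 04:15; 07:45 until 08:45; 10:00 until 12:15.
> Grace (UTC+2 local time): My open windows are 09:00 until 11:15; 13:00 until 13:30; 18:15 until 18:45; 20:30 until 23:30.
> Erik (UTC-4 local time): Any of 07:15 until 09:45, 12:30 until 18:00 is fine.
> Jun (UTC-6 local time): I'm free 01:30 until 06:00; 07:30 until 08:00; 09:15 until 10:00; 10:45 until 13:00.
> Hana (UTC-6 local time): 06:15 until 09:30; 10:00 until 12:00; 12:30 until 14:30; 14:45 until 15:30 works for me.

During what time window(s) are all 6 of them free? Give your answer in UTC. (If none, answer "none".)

18:30-19:00

Tomás in UTC: 16:00-19:30, 20:00-20:30 (add 6h to convert from UTC-6).
Callum in UTC: 09:15-11:15, 14:45-15:45, 17:00-19:15 (add 7h to convert from UTC-7).
Grace in UTC: 07:00-09:15, 11:00-11:30, 16:15-16:45, 18:30-21:30 (subtract 2h to convert from UTC+2).
Erik in UTC: 11:15-13:45, 16:30-22:00 (add 4h to convert from UTC-4).
Jun in UTC: 07:30-12:00, 13:30-14:00, 15:15-16:00, 16:45-19:00 (add 6h to convert from UTC-6).
Hana in UTC: 12:15-15:30, 16:00-18:00, 18:30-20:30, 20:45-21:30 (add 6h to convert from UTC-6).
Tomás ∩ Callum: 17:00-19:15.
Tomás ∩ Callum ∩ Grace: 18:30-19:15.
Tomás ∩ Callum ∩ Grace ∩ Erik: 18:30-19:15.
Tomás ∩ Callum ∩ Grace ∩ Erik ∩ Jun: 18:30-19:00.
Tomás ∩ Callum ∩ Grace ∩ Erik ∩ Jun ∩ Hana: 18:30-19:00.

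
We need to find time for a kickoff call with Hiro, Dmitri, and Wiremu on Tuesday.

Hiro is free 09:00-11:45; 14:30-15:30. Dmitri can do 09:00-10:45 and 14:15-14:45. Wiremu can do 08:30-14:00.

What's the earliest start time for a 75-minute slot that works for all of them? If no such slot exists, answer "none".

Hiro ∩ Dmitri: 09:00-10:45, 14:30-14:45.
Hiro ∩ Dmitri ∩ Wiremu: 09:00-10:45.
So the common availability across everyone is 09:00-10:45.
The first common window of at least 75 minutes is 09:00-10:45, so the earliest start is 09:00.

09:00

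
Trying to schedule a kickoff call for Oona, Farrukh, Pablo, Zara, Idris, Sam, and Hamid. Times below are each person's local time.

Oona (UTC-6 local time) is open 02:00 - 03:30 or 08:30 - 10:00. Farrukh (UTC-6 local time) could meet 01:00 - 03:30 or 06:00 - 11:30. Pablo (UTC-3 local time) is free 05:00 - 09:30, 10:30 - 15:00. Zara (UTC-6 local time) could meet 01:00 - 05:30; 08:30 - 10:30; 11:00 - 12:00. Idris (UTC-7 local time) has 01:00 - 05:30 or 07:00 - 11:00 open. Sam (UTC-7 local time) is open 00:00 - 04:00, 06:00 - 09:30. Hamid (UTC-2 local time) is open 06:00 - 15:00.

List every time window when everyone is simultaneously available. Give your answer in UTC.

Oona in UTC: 08:00-09:30, 14:30-16:00 (add 6h to convert from UTC-6).
Farrukh in UTC: 07:00-09:30, 12:00-17:30 (add 6h to convert from UTC-6).
Pablo in UTC: 08:00-12:30, 13:30-18:00 (add 3h to convert from UTC-3).
Zara in UTC: 07:00-11:30, 14:30-16:30, 17:00-18:00 (add 6h to convert from UTC-6).
Idris in UTC: 08:00-12:30, 14:00-18:00 (add 7h to convert from UTC-7).
Sam in UTC: 07:00-11:00, 13:00-16:30 (add 7h to convert from UTC-7).
Hamid in UTC: 08:00-17:00 (add 2h to convert from UTC-2).
Oona ∩ Farrukh: 08:00-09:30, 14:30-16:00.
Oona ∩ Farrukh ∩ Pablo: 08:00-09:30, 14:30-16:00.
Oona ∩ Farrukh ∩ Pablo ∩ Zara: 08:00-09:30, 14:30-16:00.
Oona ∩ Farrukh ∩ Pablo ∩ Zara ∩ Idris: 08:00-09:30, 14:30-16:00.
Oona ∩ Farrukh ∩ Pablo ∩ Zara ∩ Idris ∩ Sam: 08:00-09:30, 14:30-16:00.
Oona ∩ Farrukh ∩ Pablo ∩ Zara ∩ Idris ∩ Sam ∩ Hamid: 08:00-09:30, 14:30-16:00.

08:00-09:30, 14:30-16:00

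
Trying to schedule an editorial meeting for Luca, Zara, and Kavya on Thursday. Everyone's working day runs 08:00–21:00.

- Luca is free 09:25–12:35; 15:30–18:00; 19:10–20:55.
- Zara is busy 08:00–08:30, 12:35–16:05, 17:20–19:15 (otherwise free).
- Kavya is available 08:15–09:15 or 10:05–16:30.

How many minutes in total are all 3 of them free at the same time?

Luca free: 09:25-12:35, 15:30-18:00, 19:10-20:55.
Zara free: 08:30-12:35, 16:05-17:20, 19:15-21:00 (invert busy blocks within the working day).
Kavya free: 08:15-09:15, 10:05-16:30.
Luca ∩ Zara: 09:25-12:35, 16:05-17:20, 19:15-20:55.
Luca ∩ Zara ∩ Kavya: 10:05-12:35, 16:05-16:30.
Summing the common windows: 150 + 25 = 175 minutes.

175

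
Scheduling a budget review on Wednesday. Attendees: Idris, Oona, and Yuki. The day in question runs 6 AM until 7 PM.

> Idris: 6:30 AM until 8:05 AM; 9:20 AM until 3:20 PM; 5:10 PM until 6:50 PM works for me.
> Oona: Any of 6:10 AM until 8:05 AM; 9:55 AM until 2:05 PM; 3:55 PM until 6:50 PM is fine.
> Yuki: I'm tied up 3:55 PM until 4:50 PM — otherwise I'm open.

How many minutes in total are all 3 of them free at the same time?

Idris free: 06:30-08:05, 09:20-15:20, 17:10-18:50.
Oona free: 06:10-08:05, 09:55-14:05, 15:55-18:50.
Yuki free: 06:00-15:55, 16:50-19:00 (invert busy blocks within the working day).
Idris ∩ Oona: 06:30-08:05, 09:55-14:05, 17:10-18:50.
Idris ∩ Oona ∩ Yuki: 06:30-08:05, 09:55-14:05, 17:10-18:50.
So the common availability across everyone is 06:30-08:05, 09:55-14:05, 17:10-18:50.
Summing the common windows: 95 + 250 + 100 = 445 minutes.

445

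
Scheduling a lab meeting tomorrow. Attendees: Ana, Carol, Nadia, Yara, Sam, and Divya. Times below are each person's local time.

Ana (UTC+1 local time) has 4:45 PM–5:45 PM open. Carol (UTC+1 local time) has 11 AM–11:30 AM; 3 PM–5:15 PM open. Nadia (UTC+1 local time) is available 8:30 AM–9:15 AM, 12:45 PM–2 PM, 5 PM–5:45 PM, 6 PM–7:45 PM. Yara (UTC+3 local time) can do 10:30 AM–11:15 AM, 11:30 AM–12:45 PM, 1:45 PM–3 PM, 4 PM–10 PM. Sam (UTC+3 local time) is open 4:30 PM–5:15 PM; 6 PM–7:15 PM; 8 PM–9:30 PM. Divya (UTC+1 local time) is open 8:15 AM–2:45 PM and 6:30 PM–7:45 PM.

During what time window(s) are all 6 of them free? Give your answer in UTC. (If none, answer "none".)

Ana in UTC: 15:45-16:45 (subtract 1h to convert from UTC+1).
Carol in UTC: 10:00-10:30, 14:00-16:15 (subtract 1h to convert from UTC+1).
Nadia in UTC: 07:30-08:15, 11:45-13:00, 16:00-16:45, 17:00-18:45 (subtract 1h to convert from UTC+1).
Yara in UTC: 07:30-08:15, 08:30-09:45, 10:45-12:00, 13:00-19:00 (subtract 3h to convert from UTC+3).
Sam in UTC: 13:30-14:15, 15:00-16:15, 17:00-18:30 (subtract 3h to convert from UTC+3).
Divya in UTC: 07:15-13:45, 17:30-18:45 (subtract 1h to convert from UTC+1).
Ana ∩ Carol: 15:45-16:15.
Ana ∩ Carol ∩ Nadia: 16:00-16:15.
Ana ∩ Carol ∩ Nadia ∩ Yara: 16:00-16:15.
Ana ∩ Carol ∩ Nadia ∩ Yara ∩ Sam: 16:00-16:15.
Ana ∩ Carol ∩ Nadia ∩ Yara ∩ Sam ∩ Divya: ∅.
There is no time when everyone is free.

none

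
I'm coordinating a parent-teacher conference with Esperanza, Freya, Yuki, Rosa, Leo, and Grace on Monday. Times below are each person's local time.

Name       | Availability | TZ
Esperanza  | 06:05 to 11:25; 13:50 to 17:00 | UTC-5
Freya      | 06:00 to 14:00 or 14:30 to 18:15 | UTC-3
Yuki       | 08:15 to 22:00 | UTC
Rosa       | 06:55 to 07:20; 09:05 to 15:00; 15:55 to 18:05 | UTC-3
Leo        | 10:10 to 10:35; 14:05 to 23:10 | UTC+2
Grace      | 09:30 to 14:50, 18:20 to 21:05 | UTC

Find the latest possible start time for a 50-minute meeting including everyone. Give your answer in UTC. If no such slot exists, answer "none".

Esperanza in UTC: 11:05-16:25, 18:50-22:00 (add 5h to convert from UTC-5).
Freya in UTC: 09:00-17:00, 17:30-21:15 (add 3h to convert from UTC-3).
Yuki in UTC: 08:15-22:00.
Rosa in UTC: 09:55-10:20, 12:05-18:00, 18:55-21:05 (add 3h to convert from UTC-3).
Leo in UTC: 08:10-08:35, 12:05-21:10 (subtract 2h to convert from UTC+2).
Grace in UTC: 09:30-14:50, 18:20-21:05.
Esperanza ∩ Freya: 11:05-16:25, 18:50-21:15.
Esperanza ∩ Freya ∩ Yuki: 11:05-16:25, 18:50-21:15.
Esperanza ∩ Freya ∩ Yuki ∩ Rosa: 12:05-16:25, 18:55-21:05.
Esperanza ∩ Freya ∩ Yuki ∩ Rosa ∩ Leo: 12:05-16:25, 18:55-21:05.
Esperanza ∩ Freya ∩ Yuki ∩ Rosa ∩ Leo ∩ Grace: 12:05-14:50, 18:55-21:05.
Those are the intersection windows.
The last common window of at least 50 minutes is 18:55-21:05; a 50-minute meeting can start as late as 20:15 and still end by 21:05.

20:15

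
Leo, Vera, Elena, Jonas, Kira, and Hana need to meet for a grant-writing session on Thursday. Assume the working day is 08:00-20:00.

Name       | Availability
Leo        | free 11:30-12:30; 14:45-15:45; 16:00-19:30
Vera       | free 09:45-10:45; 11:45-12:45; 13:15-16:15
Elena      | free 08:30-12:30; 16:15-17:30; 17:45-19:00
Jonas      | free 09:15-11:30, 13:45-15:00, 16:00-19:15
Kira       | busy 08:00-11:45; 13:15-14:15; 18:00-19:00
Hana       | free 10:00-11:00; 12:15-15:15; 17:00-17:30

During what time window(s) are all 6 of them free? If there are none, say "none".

Leo free: 11:30-12:30, 14:45-15:45, 16:00-19:30.
Vera free: 09:45-10:45, 11:45-12:45, 13:15-16:15.
Elena free: 08:30-12:30, 16:15-17:30, 17:45-19:00.
Jonas free: 09:15-11:30, 13:45-15:00, 16:00-19:15.
Kira free: 11:45-13:15, 14:15-18:00, 19:00-20:00 (invert busy blocks within the working day).
Hana free: 10:00-11:00, 12:15-15:15, 17:00-17:30.
Leo ∩ Vera: 11:45-12:30, 14:45-15:45, 16:00-16:15.
Leo ∩ Vera ∩ Elena: 11:45-12:30.
Leo ∩ Vera ∩ Elena ∩ Jonas: ∅.
Leo ∩ Vera ∩ Elena ∩ Jonas ∩ Kira: ∅.
Leo ∩ Vera ∩ Elena ∩ Jonas ∩ Kira ∩ Hana: ∅.
There is no time when everyone is free.

none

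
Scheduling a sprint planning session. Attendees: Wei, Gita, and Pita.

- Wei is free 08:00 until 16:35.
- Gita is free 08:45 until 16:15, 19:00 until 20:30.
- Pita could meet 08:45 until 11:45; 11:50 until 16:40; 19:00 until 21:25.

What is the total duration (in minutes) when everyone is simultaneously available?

445

Wei ∩ Gita: 08:45-16:15.
Wei ∩ Gita ∩ Pita: 08:45-11:45, 11:50-16:15.
Those are the intersection windows.
Summing the common windows: 180 + 265 = 445 minutes.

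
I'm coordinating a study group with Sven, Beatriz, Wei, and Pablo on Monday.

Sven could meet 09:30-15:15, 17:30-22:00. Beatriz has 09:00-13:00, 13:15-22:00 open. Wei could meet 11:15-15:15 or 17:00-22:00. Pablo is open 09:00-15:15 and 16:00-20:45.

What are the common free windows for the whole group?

11:15-13:00, 13:15-15:15, 17:30-20:45

Sven ∩ Beatriz: 09:30-13:00, 13:15-15:15, 17:30-22:00.
Sven ∩ Beatriz ∩ Wei: 11:15-13:00, 13:15-15:15, 17:30-22:00.
Sven ∩ Beatriz ∩ Wei ∩ Pablo: 11:15-13:00, 13:15-15:15, 17:30-20:45.
Those are the intersection windows.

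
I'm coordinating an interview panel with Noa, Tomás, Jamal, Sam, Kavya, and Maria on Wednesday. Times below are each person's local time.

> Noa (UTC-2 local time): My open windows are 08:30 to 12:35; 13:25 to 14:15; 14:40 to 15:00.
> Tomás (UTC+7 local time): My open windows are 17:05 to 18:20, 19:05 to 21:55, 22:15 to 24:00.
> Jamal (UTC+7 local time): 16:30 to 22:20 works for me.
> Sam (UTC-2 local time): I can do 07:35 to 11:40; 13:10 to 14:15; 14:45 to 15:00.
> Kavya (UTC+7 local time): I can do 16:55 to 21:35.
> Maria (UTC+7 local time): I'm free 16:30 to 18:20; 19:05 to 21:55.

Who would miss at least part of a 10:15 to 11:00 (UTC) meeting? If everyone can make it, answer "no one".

Noa in UTC: 10:30-14:35, 15:25-16:15, 16:40-17:00 (add 2h to convert from UTC-2).
Tomás in UTC: 10:05-11:20, 12:05-14:55, 15:15-17:00 (subtract 7h to convert from UTC+7).
Jamal in UTC: 09:30-15:20 (subtract 7h to convert from UTC+7).
Sam in UTC: 09:35-13:40, 15:10-16:15, 16:45-17:00 (add 2h to convert from UTC-2).
Kavya in UTC: 09:55-14:35 (subtract 7h to convert from UTC+7).
Maria in UTC: 09:30-11:20, 12:05-14:55 (subtract 7h to convert from UTC+7).
Noa: not fully free for 10:15-11:00. Tomás: free for 10:15-11:00. Jamal: free for 10:15-11:00. Sam: free for 10:15-11:00. Kavya: free for 10:15-11:00. Maria: free for 10:15-11:00.

Noa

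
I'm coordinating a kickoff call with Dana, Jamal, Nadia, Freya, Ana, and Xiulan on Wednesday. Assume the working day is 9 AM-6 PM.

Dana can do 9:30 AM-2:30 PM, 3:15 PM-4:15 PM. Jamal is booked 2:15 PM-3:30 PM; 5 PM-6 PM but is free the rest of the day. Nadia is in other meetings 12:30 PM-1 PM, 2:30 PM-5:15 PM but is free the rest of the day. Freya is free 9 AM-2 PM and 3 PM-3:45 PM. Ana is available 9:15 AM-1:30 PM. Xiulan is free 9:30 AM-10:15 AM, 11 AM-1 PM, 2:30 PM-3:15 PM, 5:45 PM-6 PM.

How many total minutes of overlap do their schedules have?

135

Dana free: 09:30-14:30, 15:15-16:15.
Jamal free: 09:00-14:15, 15:30-17:00 (invert busy blocks within the working day).
Nadia free: 09:00-12:30, 13:00-14:30, 17:15-18:00 (invert busy blocks within the working day).
Freya free: 09:00-14:00, 15:00-15:45.
Ana free: 09:15-13:30.
Xiulan free: 09:30-10:15, 11:00-13:00, 14:30-15:15, 17:45-18:00.
Dana ∩ Jamal: 09:30-14:15, 15:30-16:15.
Dana ∩ Jamal ∩ Nadia: 09:30-12:30, 13:00-14:15.
Dana ∩ Jamal ∩ Nadia ∩ Freya: 09:30-12:30, 13:00-14:00.
Dana ∩ Jamal ∩ Nadia ∩ Freya ∩ Ana: 09:30-12:30, 13:00-13:30.
Dana ∩ Jamal ∩ Nadia ∩ Freya ∩ Ana ∩ Xiulan: 09:30-10:15, 11:00-12:30.
Those are the intersection windows.
Summing the common windows: 45 + 90 = 135 minutes.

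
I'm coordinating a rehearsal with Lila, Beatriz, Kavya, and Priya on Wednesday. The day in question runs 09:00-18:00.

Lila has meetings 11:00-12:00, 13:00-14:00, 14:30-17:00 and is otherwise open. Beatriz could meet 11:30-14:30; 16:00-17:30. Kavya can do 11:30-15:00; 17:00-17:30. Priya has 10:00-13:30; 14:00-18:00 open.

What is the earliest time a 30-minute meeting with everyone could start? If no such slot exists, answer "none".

12:00

Lila free: 09:00-11:00, 12:00-13:00, 14:00-14:30, 17:00-18:00 (invert busy blocks within the working day).
Beatriz free: 11:30-14:30, 16:00-17:30.
Kavya free: 11:30-15:00, 17:00-17:30.
Priya free: 10:00-13:30, 14:00-18:00.
Lila ∩ Beatriz: 12:00-13:00, 14:00-14:30, 17:00-17:30.
Lila ∩ Beatriz ∩ Kavya: 12:00-13:00, 14:00-14:30, 17:00-17:30.
Lila ∩ Beatriz ∩ Kavya ∩ Priya: 12:00-13:00, 14:00-14:30, 17:00-17:30.
Those are the intersection windows.
The first common window of at least 30 minutes is 12:00-13:00, so the earliest start is 12:00.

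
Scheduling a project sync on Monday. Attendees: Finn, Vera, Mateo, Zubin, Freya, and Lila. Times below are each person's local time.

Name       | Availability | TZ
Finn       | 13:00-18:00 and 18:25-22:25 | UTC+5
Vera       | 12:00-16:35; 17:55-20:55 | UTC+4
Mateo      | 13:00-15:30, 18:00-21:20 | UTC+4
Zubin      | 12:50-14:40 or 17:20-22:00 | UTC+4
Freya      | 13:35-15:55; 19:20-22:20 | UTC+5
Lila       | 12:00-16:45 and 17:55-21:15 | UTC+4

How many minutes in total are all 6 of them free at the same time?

255

Finn in UTC: 08:00-13:00, 13:25-17:25 (subtract 5h to convert from UTC+5).
Vera in UTC: 08:00-12:35, 13:55-16:55 (subtract 4h to convert from UTC+4).
Mateo in UTC: 09:00-11:30, 14:00-17:20 (subtract 4h to convert from UTC+4).
Zubin in UTC: 08:50-10:40, 13:20-18:00 (subtract 4h to convert from UTC+4).
Freya in UTC: 08:35-10:55, 14:20-17:20 (subtract 5h to convert from UTC+5).
Lila in UTC: 08:00-12:45, 13:55-17:15 (subtract 4h to convert from UTC+4).
Finn ∩ Vera: 08:00-12:35, 13:55-16:55.
Finn ∩ Vera ∩ Mateo: 09:00-11:30, 14:00-16:55.
Finn ∩ Vera ∩ Mateo ∩ Zubin: 09:00-10:40, 14:00-16:55.
Finn ∩ Vera ∩ Mateo ∩ Zubin ∩ Freya: 09:00-10:40, 14:20-16:55.
Finn ∩ Vera ∩ Mateo ∩ Zubin ∩ Freya ∩ Lila: 09:00-10:40, 14:20-16:55.
So the common availability across everyone is 09:00-10:40, 14:20-16:55.
Summing the common windows: 100 + 155 = 255 minutes.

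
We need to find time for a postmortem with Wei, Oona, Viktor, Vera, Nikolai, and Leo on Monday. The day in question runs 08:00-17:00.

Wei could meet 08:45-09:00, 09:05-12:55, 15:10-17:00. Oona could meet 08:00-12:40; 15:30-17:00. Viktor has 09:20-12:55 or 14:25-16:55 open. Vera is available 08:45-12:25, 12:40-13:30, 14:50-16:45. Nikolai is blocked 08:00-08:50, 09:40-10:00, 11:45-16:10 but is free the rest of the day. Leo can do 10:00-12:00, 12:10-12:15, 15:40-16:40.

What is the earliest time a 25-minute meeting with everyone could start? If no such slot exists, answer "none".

10:00

Wei free: 08:45-09:00, 09:05-12:55, 15:10-17:00.
Oona free: 08:00-12:40, 15:30-17:00.
Viktor free: 09:20-12:55, 14:25-16:55.
Vera free: 08:45-12:25, 12:40-13:30, 14:50-16:45.
Nikolai free: 08:50-09:40, 10:00-11:45, 16:10-17:00 (invert busy blocks within the working day).
Leo free: 10:00-12:00, 12:10-12:15, 15:40-16:40.
Wei ∩ Oona: 08:45-09:00, 09:05-12:40, 15:30-17:00.
Wei ∩ Oona ∩ Viktor: 09:20-12:40, 15:30-16:55.
Wei ∩ Oona ∩ Viktor ∩ Vera: 09:20-12:25, 15:30-16:45.
Wei ∩ Oona ∩ Viktor ∩ Vera ∩ Nikolai: 09:20-09:40, 10:00-11:45, 16:10-16:45.
Wei ∩ Oona ∩ Viktor ∩ Vera ∩ Nikolai ∩ Leo: 10:00-11:45, 16:10-16:40.
The first common window of at least 25 minutes is 10:00-11:45, so the earliest start is 10:00.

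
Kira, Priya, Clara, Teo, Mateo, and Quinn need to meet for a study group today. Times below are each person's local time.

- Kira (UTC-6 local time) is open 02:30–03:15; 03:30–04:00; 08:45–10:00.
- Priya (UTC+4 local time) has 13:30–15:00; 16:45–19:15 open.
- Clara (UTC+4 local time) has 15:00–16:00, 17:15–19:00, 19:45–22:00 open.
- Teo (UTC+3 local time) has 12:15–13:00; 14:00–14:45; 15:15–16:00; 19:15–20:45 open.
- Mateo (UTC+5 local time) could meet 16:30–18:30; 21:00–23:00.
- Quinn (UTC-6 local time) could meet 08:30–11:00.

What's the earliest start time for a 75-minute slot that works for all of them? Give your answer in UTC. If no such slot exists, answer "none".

none

Kira in UTC: 08:30-09:15, 09:30-10:00, 14:45-16:00 (add 6h to convert from UTC-6).
Priya in UTC: 09:30-11:00, 12:45-15:15 (subtract 4h to convert from UTC+4).
Clara in UTC: 11:00-12:00, 13:15-15:00, 15:45-18:00 (subtract 4h to convert from UTC+4).
Teo in UTC: 09:15-10:00, 11:00-11:45, 12:15-13:00, 16:15-17:45 (subtract 3h to convert from UTC+3).
Mateo in UTC: 11:30-13:30, 16:00-18:00 (subtract 5h to convert from UTC+5).
Quinn in UTC: 14:30-17:00 (add 6h to convert from UTC-6).
Kira ∩ Priya: 09:30-10:00, 14:45-15:15.
Kira ∩ Priya ∩ Clara: 14:45-15:00.
Kira ∩ Priya ∩ Clara ∩ Teo: ∅.
Kira ∩ Priya ∩ Clara ∩ Teo ∩ Mateo: ∅.
Kira ∩ Priya ∩ Clara ∩ Teo ∩ Mateo ∩ Quinn: ∅.
There is no time when everyone is free.
No common window is at least 75 minutes long.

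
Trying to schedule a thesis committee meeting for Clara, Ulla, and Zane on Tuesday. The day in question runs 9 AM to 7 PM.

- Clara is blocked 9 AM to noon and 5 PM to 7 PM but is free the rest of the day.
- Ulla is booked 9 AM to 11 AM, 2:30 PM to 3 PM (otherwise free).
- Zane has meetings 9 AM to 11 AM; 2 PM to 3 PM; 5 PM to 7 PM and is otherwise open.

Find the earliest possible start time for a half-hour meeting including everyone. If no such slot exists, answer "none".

Clara free: 12:00-17:00 (invert busy blocks within the working day).
Ulla free: 11:00-14:30, 15:00-19:00 (invert busy blocks within the working day).
Zane free: 11:00-14:00, 15:00-17:00 (invert busy blocks within the working day).
Clara ∩ Ulla: 12:00-14:30, 15:00-17:00.
Clara ∩ Ulla ∩ Zane: 12:00-14:00, 15:00-17:00.
Those are the intersection windows.
The first common window of at least 30 minutes is 12:00-14:00, so the earliest start is 12:00.

12:00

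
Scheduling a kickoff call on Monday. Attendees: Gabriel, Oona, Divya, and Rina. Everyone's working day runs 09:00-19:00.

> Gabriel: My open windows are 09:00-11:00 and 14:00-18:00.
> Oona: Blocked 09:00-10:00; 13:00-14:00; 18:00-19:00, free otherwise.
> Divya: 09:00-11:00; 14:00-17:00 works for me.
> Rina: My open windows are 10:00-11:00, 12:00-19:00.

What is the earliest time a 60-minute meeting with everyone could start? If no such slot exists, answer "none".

10:00

Gabriel free: 09:00-11:00, 14:00-18:00.
Oona free: 10:00-13:00, 14:00-18:00 (invert busy blocks within the working day).
Divya free: 09:00-11:00, 14:00-17:00.
Rina free: 10:00-11:00, 12:00-19:00.
Gabriel ∩ Oona: 10:00-11:00, 14:00-18:00.
Gabriel ∩ Oona ∩ Divya: 10:00-11:00, 14:00-17:00.
Gabriel ∩ Oona ∩ Divya ∩ Rina: 10:00-11:00, 14:00-17:00.
The first common window of at least 60 minutes is 10:00-11:00, so the earliest start is 10:00.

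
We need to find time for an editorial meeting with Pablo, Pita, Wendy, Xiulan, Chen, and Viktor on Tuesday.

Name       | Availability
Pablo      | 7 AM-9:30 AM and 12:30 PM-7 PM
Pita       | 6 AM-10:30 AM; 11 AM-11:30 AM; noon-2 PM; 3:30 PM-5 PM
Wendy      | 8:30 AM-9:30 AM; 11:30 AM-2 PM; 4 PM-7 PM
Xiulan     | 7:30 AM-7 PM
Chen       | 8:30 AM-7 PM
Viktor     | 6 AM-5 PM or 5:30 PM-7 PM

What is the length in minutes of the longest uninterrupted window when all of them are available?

90

Pablo ∩ Pita: 07:00-09:30, 12:30-14:00, 15:30-17:00.
Pablo ∩ Pita ∩ Wendy: 08:30-09:30, 12:30-14:00, 16:00-17:00.
Pablo ∩ Pita ∩ Wendy ∩ Xiulan: 08:30-09:30, 12:30-14:00, 16:00-17:00.
Pablo ∩ Pita ∩ Wendy ∩ Xiulan ∩ Chen: 08:30-09:30, 12:30-14:00, 16:00-17:00.
Pablo ∩ Pita ∩ Wendy ∩ Xiulan ∩ Chen ∩ Viktor: 08:30-09:30, 12:30-14:00, 16:00-17:00.
The longest is 12:30-14:00 at 90 minutes.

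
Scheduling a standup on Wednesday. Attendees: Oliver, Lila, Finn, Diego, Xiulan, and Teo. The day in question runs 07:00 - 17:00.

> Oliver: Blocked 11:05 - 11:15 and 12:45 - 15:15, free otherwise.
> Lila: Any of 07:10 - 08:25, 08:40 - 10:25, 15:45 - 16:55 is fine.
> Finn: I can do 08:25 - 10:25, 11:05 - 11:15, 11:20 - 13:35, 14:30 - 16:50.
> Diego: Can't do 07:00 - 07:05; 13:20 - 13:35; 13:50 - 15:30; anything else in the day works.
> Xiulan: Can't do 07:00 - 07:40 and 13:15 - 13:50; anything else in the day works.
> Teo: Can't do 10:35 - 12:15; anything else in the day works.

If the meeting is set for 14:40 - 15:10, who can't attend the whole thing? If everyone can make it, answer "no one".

Diego, Lila, Oliver

Oliver free: 07:00-11:05, 11:15-12:45, 15:15-17:00 (invert busy blocks within the working day).
Lila free: 07:10-08:25, 08:40-10:25, 15:45-16:55.
Finn free: 08:25-10:25, 11:05-11:15, 11:20-13:35, 14:30-16:50.
Diego free: 07:05-13:20, 13:35-13:50, 15:30-17:00 (invert busy blocks within the working day).
Xiulan free: 07:40-13:15, 13:50-17:00 (invert busy blocks within the working day).
Teo free: 07:00-10:35, 12:15-17:00 (invert busy blocks within the working day).
Oliver: not fully free for 14:40-15:10. Lila: not fully free for 14:40-15:10. Finn: free for 14:40-15:10. Diego: not fully free for 14:40-15:10. Xiulan: free for 14:40-15:10. Teo: free for 14:40-15:10.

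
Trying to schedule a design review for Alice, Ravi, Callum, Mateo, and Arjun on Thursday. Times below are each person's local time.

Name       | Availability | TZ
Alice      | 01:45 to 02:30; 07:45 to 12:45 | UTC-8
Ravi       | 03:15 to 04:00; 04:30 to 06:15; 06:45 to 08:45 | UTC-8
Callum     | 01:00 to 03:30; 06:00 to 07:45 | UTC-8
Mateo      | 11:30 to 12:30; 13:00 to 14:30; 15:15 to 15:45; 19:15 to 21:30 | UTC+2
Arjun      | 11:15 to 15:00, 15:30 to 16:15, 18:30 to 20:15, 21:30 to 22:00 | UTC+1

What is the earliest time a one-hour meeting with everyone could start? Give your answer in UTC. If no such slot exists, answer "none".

Alice in UTC: 09:45-10:30, 15:45-20:45 (add 8h to convert from UTC-8).
Ravi in UTC: 11:15-12:00, 12:30-14:15, 14:45-16:45 (add 8h to convert from UTC-8).
Callum in UTC: 09:00-11:30, 14:00-15:45 (add 8h to convert from UTC-8).
Mateo in UTC: 09:30-10:30, 11:00-12:30, 13:15-13:45, 17:15-19:30 (subtract 2h to convert from UTC+2).
Arjun in UTC: 10:15-14:00, 14:30-15:15, 17:30-19:15, 20:30-21:00 (subtract 1h to convert from UTC+1).
Alice ∩ Ravi: 15:45-16:45.
Alice ∩ Ravi ∩ Callum: ∅.
Alice ∩ Ravi ∩ Callum ∩ Mateo: ∅.
Alice ∩ Ravi ∩ Callum ∩ Mateo ∩ Arjun: ∅.
There is no time when everyone is free.
No common window is at least 60 minutes long.

none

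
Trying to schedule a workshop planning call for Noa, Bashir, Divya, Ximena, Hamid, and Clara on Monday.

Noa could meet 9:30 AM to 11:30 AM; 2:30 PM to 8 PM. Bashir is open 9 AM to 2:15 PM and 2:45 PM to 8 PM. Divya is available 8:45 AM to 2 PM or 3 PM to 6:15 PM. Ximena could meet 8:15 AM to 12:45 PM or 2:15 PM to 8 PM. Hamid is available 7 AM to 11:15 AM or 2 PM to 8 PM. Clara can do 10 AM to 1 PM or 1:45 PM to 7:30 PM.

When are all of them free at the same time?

10:00-11:15, 15:00-18:15

Noa ∩ Bashir: 09:30-11:30, 14:45-20:00.
Noa ∩ Bashir ∩ Divya: 09:30-11:30, 15:00-18:15.
Noa ∩ Bashir ∩ Divya ∩ Ximena: 09:30-11:30, 15:00-18:15.
Noa ∩ Bashir ∩ Divya ∩ Ximena ∩ Hamid: 09:30-11:15, 15:00-18:15.
Noa ∩ Bashir ∩ Divya ∩ Ximena ∩ Hamid ∩ Clara: 10:00-11:15, 15:00-18:15.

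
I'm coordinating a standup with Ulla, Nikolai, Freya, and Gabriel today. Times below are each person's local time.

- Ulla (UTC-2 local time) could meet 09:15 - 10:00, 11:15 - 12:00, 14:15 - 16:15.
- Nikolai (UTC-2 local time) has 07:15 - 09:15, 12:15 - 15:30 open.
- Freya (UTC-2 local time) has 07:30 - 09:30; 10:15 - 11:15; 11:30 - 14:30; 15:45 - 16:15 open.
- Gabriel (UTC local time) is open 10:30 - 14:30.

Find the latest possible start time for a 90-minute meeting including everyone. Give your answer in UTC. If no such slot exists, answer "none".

none

Ulla in UTC: 11:15-12:00, 13:15-14:00, 16:15-18:15 (add 2h to convert from UTC-2).
Nikolai in UTC: 09:15-11:15, 14:15-17:30 (add 2h to convert from UTC-2).
Freya in UTC: 09:30-11:30, 12:15-13:15, 13:30-16:30, 17:45-18:15 (add 2h to convert from UTC-2).
Gabriel in UTC: 10:30-14:30.
Ulla ∩ Nikolai: 16:15-17:30.
Ulla ∩ Nikolai ∩ Freya: 16:15-16:30.
Ulla ∩ Nikolai ∩ Freya ∩ Gabriel: ∅.
There is no time when everyone is free.
No common window is at least 90 minutes long.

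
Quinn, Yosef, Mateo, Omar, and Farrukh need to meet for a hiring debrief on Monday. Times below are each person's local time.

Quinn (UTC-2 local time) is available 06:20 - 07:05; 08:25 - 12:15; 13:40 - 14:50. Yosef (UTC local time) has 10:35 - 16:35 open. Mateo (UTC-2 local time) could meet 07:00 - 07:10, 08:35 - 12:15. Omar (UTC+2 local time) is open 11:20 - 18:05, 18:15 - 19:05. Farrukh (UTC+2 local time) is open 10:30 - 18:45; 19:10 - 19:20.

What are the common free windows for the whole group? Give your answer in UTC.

Quinn in UTC: 08:20-09:05, 10:25-14:15, 15:40-16:50 (add 2h to convert from UTC-2).
Yosef in UTC: 10:35-16:35.
Mateo in UTC: 09:00-09:10, 10:35-14:15 (add 2h to convert from UTC-2).
Omar in UTC: 09:20-16:05, 16:15-17:05 (subtract 2h to convert from UTC+2).
Farrukh in UTC: 08:30-16:45, 17:10-17:20 (subtract 2h to convert from UTC+2).
Quinn ∩ Yosef: 10:35-14:15, 15:40-16:35.
Quinn ∩ Yosef ∩ Mateo: 10:35-14:15.
Quinn ∩ Yosef ∩ Mateo ∩ Omar: 10:35-14:15.
Quinn ∩ Yosef ∩ Mateo ∩ Omar ∩ Farrukh: 10:35-14:15.

10:35-14:15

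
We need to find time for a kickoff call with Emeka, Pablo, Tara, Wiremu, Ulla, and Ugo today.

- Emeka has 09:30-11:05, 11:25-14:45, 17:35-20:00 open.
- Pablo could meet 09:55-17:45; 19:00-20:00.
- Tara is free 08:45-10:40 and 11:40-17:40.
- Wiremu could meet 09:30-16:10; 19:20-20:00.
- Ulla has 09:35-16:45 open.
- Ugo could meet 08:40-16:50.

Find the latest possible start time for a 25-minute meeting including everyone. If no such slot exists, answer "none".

Emeka ∩ Pablo: 09:55-11:05, 11:25-14:45, 17:35-17:45, 19:00-20:00.
Emeka ∩ Pablo ∩ Tara: 09:55-10:40, 11:40-14:45, 17:35-17:40.
Emeka ∩ Pablo ∩ Tara ∩ Wiremu: 09:55-10:40, 11:40-14:45.
Emeka ∩ Pablo ∩ Tara ∩ Wiremu ∩ Ulla: 09:55-10:40, 11:40-14:45.
Emeka ∩ Pablo ∩ Tara ∩ Wiremu ∩ Ulla ∩ Ugo: 09:55-10:40, 11:40-14:45.
Those are the intersection windows.
The last common window of at least 25 minutes is 11:40-14:45; a 25-minute meeting can start as late as 14:20 and still end by 14:45.

14:20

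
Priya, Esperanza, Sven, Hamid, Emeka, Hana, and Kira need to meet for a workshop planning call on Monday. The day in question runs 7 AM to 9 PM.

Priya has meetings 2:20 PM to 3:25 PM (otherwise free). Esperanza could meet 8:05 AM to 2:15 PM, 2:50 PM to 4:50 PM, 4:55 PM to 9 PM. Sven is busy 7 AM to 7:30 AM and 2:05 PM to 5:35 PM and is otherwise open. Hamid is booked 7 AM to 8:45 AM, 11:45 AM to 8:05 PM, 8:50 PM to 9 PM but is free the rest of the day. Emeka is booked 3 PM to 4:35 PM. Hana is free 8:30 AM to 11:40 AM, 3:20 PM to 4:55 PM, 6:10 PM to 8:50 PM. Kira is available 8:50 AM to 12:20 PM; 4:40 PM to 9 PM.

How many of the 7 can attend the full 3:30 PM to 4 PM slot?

Priya free: 07:00-14:20, 15:25-21:00 (invert busy blocks within the working day).
Esperanza free: 08:05-14:15, 14:50-16:50, 16:55-21:00.
Sven free: 07:30-14:05, 17:35-21:00 (invert busy blocks within the working day).
Hamid free: 08:45-11:45, 20:05-20:50 (invert busy blocks within the working day).
Emeka free: 07:00-15:00, 16:35-21:00 (invert busy blocks within the working day).
Hana free: 08:30-11:40, 15:20-16:55, 18:10-20:50.
Kira free: 08:50-12:20, 16:40-21:00.
Priya, Esperanza, and Hana can make the full 15:30-16:00 slot — that's 3.

3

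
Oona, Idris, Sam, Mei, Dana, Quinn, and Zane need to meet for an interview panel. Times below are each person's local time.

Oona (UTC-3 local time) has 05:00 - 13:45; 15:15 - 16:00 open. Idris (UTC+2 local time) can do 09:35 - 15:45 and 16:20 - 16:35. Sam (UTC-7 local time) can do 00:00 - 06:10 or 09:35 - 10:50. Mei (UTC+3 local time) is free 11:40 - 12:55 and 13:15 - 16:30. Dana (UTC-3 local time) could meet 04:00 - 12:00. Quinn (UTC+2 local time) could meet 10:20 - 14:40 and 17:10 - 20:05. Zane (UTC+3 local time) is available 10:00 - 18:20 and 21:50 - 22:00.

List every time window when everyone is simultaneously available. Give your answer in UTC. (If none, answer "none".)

08:40-09:55, 10:15-12:40

Oona in UTC: 08:00-16:45, 18:15-19:00 (add 3h to convert from UTC-3).
Idris in UTC: 07:35-13:45, 14:20-14:35 (subtract 2h to convert from UTC+2).
Sam in UTC: 07:00-13:10, 16:35-17:50 (add 7h to convert from UTC-7).
Mei in UTC: 08:40-09:55, 10:15-13:30 (subtract 3h to convert from UTC+3).
Dana in UTC: 07:00-15:00 (add 3h to convert from UTC-3).
Quinn in UTC: 08:20-12:40, 15:10-18:05 (subtract 2h to convert from UTC+2).
Zane in UTC: 07:00-15:20, 18:50-19:00 (subtract 3h to convert from UTC+3).
Oona ∩ Idris: 08:00-13:45, 14:20-14:35.
Oona ∩ Idris ∩ Sam: 08:00-13:10.
Oona ∩ Idris ∩ Sam ∩ Mei: 08:40-09:55, 10:15-13:10.
Oona ∩ Idris ∩ Sam ∩ Mei ∩ Dana: 08:40-09:55, 10:15-13:10.
Oona ∩ Idris ∩ Sam ∩ Mei ∩ Dana ∩ Quinn: 08:40-09:55, 10:15-12:40.
Oona ∩ Idris ∩ Sam ∩ Mei ∩ Dana ∩ Quinn ∩ Zane: 08:40-09:55, 10:15-12:40.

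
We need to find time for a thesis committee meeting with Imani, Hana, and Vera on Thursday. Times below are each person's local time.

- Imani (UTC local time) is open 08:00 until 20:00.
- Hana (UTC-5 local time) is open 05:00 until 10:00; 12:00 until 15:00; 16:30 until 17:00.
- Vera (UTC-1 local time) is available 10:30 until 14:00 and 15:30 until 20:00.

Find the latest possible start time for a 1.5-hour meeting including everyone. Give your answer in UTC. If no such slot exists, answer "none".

Imani in UTC: 08:00-20:00.
Hana in UTC: 10:00-15:00, 17:00-20:00, 21:30-22:00 (add 5h to convert from UTC-5).
Vera in UTC: 11:30-15:00, 16:30-21:00 (add 1h to convert from UTC-1).
Imani ∩ Hana: 10:00-15:00, 17:00-20:00.
Imani ∩ Hana ∩ Vera: 11:30-15:00, 17:00-20:00.
The last common window of at least 90 minutes is 17:00-20:00; a 90-minute meeting can start as late as 18:30 and still end by 20:00.

18:30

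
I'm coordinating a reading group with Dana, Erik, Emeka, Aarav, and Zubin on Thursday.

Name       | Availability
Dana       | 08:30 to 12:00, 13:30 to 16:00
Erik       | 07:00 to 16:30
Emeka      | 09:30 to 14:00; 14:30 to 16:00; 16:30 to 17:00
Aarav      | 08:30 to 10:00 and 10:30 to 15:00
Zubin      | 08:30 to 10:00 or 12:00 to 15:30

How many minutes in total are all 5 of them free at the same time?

90

Dana ∩ Erik: 08:30-12:00, 13:30-16:00.
Dana ∩ Erik ∩ Emeka: 09:30-12:00, 13:30-14:00, 14:30-16:00.
Dana ∩ Erik ∩ Emeka ∩ Aarav: 09:30-10:00, 10:30-12:00, 13:30-14:00, 14:30-15:00.
Dana ∩ Erik ∩ Emeka ∩ Aarav ∩ Zubin: 09:30-10:00, 13:30-14:00, 14:30-15:00.
Summing the common windows: 30 + 30 + 30 = 90 minutes.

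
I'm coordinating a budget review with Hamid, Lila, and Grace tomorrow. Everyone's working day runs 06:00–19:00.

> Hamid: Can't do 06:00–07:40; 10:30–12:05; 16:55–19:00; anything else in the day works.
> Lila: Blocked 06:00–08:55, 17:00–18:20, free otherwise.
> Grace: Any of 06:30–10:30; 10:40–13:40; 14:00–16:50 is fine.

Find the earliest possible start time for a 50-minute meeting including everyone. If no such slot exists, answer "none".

08:55

Hamid free: 07:40-10:30, 12:05-16:55 (invert busy blocks within the working day).
Lila free: 08:55-17:00, 18:20-19:00 (invert busy blocks within the working day).
Grace free: 06:30-10:30, 10:40-13:40, 14:00-16:50.
Hamid ∩ Lila: 08:55-10:30, 12:05-16:55.
Hamid ∩ Lila ∩ Grace: 08:55-10:30, 12:05-13:40, 14:00-16:50.
The first common window of at least 50 minutes is 08:55-10:30, so the earliest start is 08:55.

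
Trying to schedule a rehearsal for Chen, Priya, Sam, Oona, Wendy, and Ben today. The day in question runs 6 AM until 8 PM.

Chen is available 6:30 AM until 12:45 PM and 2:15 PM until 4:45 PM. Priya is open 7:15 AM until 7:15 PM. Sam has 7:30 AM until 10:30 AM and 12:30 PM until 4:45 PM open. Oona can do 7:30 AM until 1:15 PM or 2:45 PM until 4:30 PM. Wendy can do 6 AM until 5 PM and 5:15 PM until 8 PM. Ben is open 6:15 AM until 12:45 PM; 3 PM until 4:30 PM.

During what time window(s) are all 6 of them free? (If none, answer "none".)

Chen ∩ Priya: 07:15-12:45, 14:15-16:45.
Chen ∩ Priya ∩ Sam: 07:30-10:30, 12:30-12:45, 14:15-16:45.
Chen ∩ Priya ∩ Sam ∩ Oona: 07:30-10:30, 12:30-12:45, 14:45-16:30.
Chen ∩ Priya ∩ Sam ∩ Oona ∩ Wendy: 07:30-10:30, 12:30-12:45, 14:45-16:30.
Chen ∩ Priya ∩ Sam ∩ Oona ∩ Wendy ∩ Ben: 07:30-10:30, 12:30-12:45, 15:00-16:30.

07:30-10:30, 12:30-12:45, 15:00-16:30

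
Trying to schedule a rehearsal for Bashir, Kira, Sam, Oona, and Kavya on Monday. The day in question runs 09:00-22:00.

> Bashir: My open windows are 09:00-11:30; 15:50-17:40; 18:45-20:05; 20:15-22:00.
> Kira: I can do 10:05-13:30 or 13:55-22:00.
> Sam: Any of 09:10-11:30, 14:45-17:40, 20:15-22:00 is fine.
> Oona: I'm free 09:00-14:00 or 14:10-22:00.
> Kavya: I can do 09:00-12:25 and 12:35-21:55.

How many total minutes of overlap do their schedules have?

295

Bashir ∩ Kira: 10:05-11:30, 15:50-17:40, 18:45-20:05, 20:15-22:00.
Bashir ∩ Kira ∩ Sam: 10:05-11:30, 15:50-17:40, 20:15-22:00.
Bashir ∩ Kira ∩ Sam ∩ Oona: 10:05-11:30, 15:50-17:40, 20:15-22:00.
Bashir ∩ Kira ∩ Sam ∩ Oona ∩ Kavya: 10:05-11:30, 15:50-17:40, 20:15-21:55.
Those are the intersection windows.
Summing the common windows: 85 + 110 + 100 = 295 minutes.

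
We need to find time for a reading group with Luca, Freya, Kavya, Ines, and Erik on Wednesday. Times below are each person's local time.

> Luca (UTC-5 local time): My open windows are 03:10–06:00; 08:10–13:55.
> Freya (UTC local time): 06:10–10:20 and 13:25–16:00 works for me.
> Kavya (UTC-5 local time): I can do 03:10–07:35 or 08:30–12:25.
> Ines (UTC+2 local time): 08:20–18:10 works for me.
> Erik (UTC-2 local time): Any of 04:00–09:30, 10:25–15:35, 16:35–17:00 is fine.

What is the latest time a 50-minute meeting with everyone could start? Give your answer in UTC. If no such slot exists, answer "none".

15:10

Luca in UTC: 08:10-11:00, 13:10-18:55 (add 5h to convert from UTC-5).
Freya in UTC: 06:10-10:20, 13:25-16:00.
Kavya in UTC: 08:10-12:35, 13:30-17:25 (add 5h to convert from UTC-5).
Ines in UTC: 06:20-16:10 (subtract 2h to convert from UTC+2).
Erik in UTC: 06:00-11:30, 12:25-17:35, 18:35-19:00 (add 2h to convert from UTC-2).
Luca ∩ Freya: 08:10-10:20, 13:25-16:00.
Luca ∩ Freya ∩ Kavya: 08:10-10:20, 13:30-16:00.
Luca ∩ Freya ∩ Kavya ∩ Ines: 08:10-10:20, 13:30-16:00.
Luca ∩ Freya ∩ Kavya ∩ Ines ∩ Erik: 08:10-10:20, 13:30-16:00.
The last common window of at least 50 minutes is 13:30-16:00; a 50-minute meeting can start as late as 15:10 and still end by 16:00.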